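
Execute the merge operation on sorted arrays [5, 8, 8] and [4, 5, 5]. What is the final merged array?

Merging process:

Compare 5 vs 4: take 4 from right. Merged: [4]
Compare 5 vs 5: take 5 from left. Merged: [4, 5]
Compare 8 vs 5: take 5 from right. Merged: [4, 5, 5]
Compare 8 vs 5: take 5 from right. Merged: [4, 5, 5, 5]
Append remaining from left: [8, 8]. Merged: [4, 5, 5, 5, 8, 8]

Final merged array: [4, 5, 5, 5, 8, 8]
Total comparisons: 4

The merged array is [4, 5, 5, 5, 8, 8], requiring 4 comparisons. The merge step runs in O(n) time where n is the total number of elements.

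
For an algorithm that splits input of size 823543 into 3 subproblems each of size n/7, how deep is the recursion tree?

For divide and conquer with division factor 7:

Problem sizes at each level:
Level 0: 823543
Level 1: 117649
Level 2: 16807
Level 3: 2401
Level 4: 343
Level 5: 49
Level 6: 7
Level 7: 1

The root is level 0 and the size-1 base case is level 7 (the tree spans levels 0 through 7, i.e. 8 levels counting the root), so the depth is the number of divisions: log_7(823543) = 7

The recursion tree depth is log_7(823543) = 7. At each level, the problem size is divided by 7, so it takes 7 divisions to reduce to a base case of size 1. The algorithm makes 3 recursive calls at each level.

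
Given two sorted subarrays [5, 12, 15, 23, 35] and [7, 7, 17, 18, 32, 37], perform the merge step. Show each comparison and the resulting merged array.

Merging process:

Compare 5 vs 7: take 5 from left. Merged: [5]
Compare 12 vs 7: take 7 from right. Merged: [5, 7]
Compare 12 vs 7: take 7 from right. Merged: [5, 7, 7]
Compare 12 vs 17: take 12 from left. Merged: [5, 7, 7, 12]
Compare 15 vs 17: take 15 from left. Merged: [5, 7, 7, 12, 15]
Compare 23 vs 17: take 17 from right. Merged: [5, 7, 7, 12, 15, 17]
Compare 23 vs 18: take 18 from right. Merged: [5, 7, 7, 12, 15, 17, 18]
Compare 23 vs 32: take 23 from left. Merged: [5, 7, 7, 12, 15, 17, 18, 23]
Compare 35 vs 32: take 32 from right. Merged: [5, 7, 7, 12, 15, 17, 18, 23, 32]
Compare 35 vs 37: take 35 from left. Merged: [5, 7, 7, 12, 15, 17, 18, 23, 32, 35]
Append remaining from right: [37]. Merged: [5, 7, 7, 12, 15, 17, 18, 23, 32, 35, 37]

Final merged array: [5, 7, 7, 12, 15, 17, 18, 23, 32, 35, 37]
Total comparisons: 10

The merged array is [5, 7, 7, 12, 15, 17, 18, 23, 32, 35, 37], requiring 10 comparisons. The merge step runs in O(n) time where n is the total number of elements.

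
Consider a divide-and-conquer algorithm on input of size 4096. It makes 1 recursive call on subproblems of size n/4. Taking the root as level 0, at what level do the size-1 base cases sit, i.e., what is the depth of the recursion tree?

For divide and conquer with division factor 4:

Problem sizes at each level:
Level 0: 4096
Level 1: 1024
Level 2: 256
Level 3: 64
Level 4: 16
Level 5: 4
Level 6: 1

The root is level 0 and the size-1 base case is level 6 (the tree spans levels 0 through 6, i.e. 7 levels counting the root), so the depth is the number of divisions: log_4(4096) = 6

The recursion tree depth is log_4(4096) = 6. At each level, the problem size is divided by 4, so it takes 6 divisions to reduce to a base case of size 1. The algorithm makes 1 recursive call at each level.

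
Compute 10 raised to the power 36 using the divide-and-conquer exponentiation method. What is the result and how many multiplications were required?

Computing 10^36 by squaring (build up from 10^1; each line after the first costs one multiplication):

10^1 = 10
10^2 = (10^1)^2 = 10^2 = 100
10^4 = (10^2)^2 = 100^2 = 10000
10^8 = (10^4)^2 = 10000^2 = 100000000
10^9 = 10 * 10^8 = 10 * 100000000 = 1000000000
10^18 = (10^9)^2 = 1000000000^2 = 1000000000000000000
10^36 = (10^18)^2 = 1000000000000000000^2 = 1000000000000000000000000000000000000

Result: 1000000000000000000000000000000000000
Multiplications needed: 6 (6 lines after 10^1)

10^36 = 1000000000000000000000000000000000000. Using exponentiation by squaring, this requires 6 multiplications. The key idea: if the exponent is even, square the half-power; if odd, multiply by the base once.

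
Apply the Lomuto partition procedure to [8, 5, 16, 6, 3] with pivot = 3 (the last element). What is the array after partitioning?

Lomuto partition with pivot = 3:

Initial array: [8, 5, 16, 6, 3]

arr[0]=8 > 3: no swap
arr[1]=5 > 3: no swap
arr[2]=16 > 3: no swap
arr[3]=6 > 3: no swap

Place pivot at position 0: [3, 5, 16, 6, 8]
Pivot position: 0

After partitioning with pivot 3, the array becomes [3, 5, 16, 6, 8]. The pivot is placed at index 0. All elements to the left of the pivot are <= 3, and all elements to the right are > 3.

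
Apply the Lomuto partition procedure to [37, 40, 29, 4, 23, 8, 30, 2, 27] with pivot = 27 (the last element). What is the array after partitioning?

Lomuto partition with pivot = 27:

Initial array: [37, 40, 29, 4, 23, 8, 30, 2, 27]

arr[0]=37 > 27: no swap
arr[1]=40 > 27: no swap
arr[2]=29 > 27: no swap
arr[3]=4 <= 27: swap with position 0, array becomes [4, 40, 29, 37, 23, 8, 30, 2, 27]
arr[4]=23 <= 27: swap with position 1, array becomes [4, 23, 29, 37, 40, 8, 30, 2, 27]
arr[5]=8 <= 27: swap with position 2, array becomes [4, 23, 8, 37, 40, 29, 30, 2, 27]
arr[6]=30 > 27: no swap
arr[7]=2 <= 27: swap with position 3, array becomes [4, 23, 8, 2, 40, 29, 30, 37, 27]

Place pivot at position 4: [4, 23, 8, 2, 27, 29, 30, 37, 40]
Pivot position: 4

After partitioning with pivot 27, the array becomes [4, 23, 8, 2, 27, 29, 30, 37, 40]. The pivot is placed at index 4. All elements to the left of the pivot are <= 27, and all elements to the right are > 27.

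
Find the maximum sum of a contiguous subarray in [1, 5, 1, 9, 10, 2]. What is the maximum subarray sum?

Using Kadane's algorithm on [1, 5, 1, 9, 10, 2]:

Scanning through the array:
Position 1 (value 5): max_ending_here = 6, max_so_far = 6
Position 2 (value 1): max_ending_here = 7, max_so_far = 7
Position 3 (value 9): max_ending_here = 16, max_so_far = 16
Position 4 (value 10): max_ending_here = 26, max_so_far = 26
Position 5 (value 2): max_ending_here = 28, max_so_far = 28

Maximum subarray: [1, 5, 1, 9, 10, 2]
Maximum sum: 28

The maximum subarray is [1, 5, 1, 9, 10, 2] with sum 28. This subarray runs from index 0 to index 5.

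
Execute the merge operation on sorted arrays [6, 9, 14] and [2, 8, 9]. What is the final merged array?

Merging process:

Compare 6 vs 2: take 2 from right. Merged: [2]
Compare 6 vs 8: take 6 from left. Merged: [2, 6]
Compare 9 vs 8: take 8 from right. Merged: [2, 6, 8]
Compare 9 vs 9: take 9 from left. Merged: [2, 6, 8, 9]
Compare 14 vs 9: take 9 from right. Merged: [2, 6, 8, 9, 9]
Append remaining from left: [14]. Merged: [2, 6, 8, 9, 9, 14]

Final merged array: [2, 6, 8, 9, 9, 14]
Total comparisons: 5

The merged array is [2, 6, 8, 9, 9, 14], requiring 5 comparisons. The merge step runs in O(n) time where n is the total number of elements.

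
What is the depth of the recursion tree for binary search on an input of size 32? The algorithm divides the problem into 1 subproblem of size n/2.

For divide and conquer with division factor 2:

Problem sizes at each level:
Level 0: 32
Level 1: 16
Level 2: 8
Level 3: 4
Level 4: 2
Level 5: 1

The root is level 0 and the size-1 base case is level 5 (the tree spans levels 0 through 5, i.e. 6 levels counting the root), so the depth is the number of divisions: log_2(32) = 5

The recursion tree depth is log_2(32) = 5. At each level, the problem size is divided by 2, so it takes 5 divisions to reduce to a base case of size 1. The algorithm makes 1 recursive call at each level.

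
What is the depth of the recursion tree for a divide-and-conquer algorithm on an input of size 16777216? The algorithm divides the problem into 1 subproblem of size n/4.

For divide and conquer with division factor 4:

Problem sizes at each level:
Level 0: 16777216
Level 1: 4194304
Level 2: 1048576
Level 3: 262144
Level 4: 65536
Level 5: 16384
Level 6: 4096
Level 7: 1024
Level 8: 256
Level 9: 64
Level 10: 16
Level 11: 4
Level 12: 1

The root is level 0 and the size-1 base case is level 12 (the tree spans levels 0 through 12, i.e. 13 levels counting the root), so the depth is the number of divisions: log_4(16777216) = 12

The recursion tree depth is log_4(16777216) = 12. At each level, the problem size is divided by 4, so it takes 12 divisions to reduce to a base case of size 1. The algorithm makes 1 recursive call at each level.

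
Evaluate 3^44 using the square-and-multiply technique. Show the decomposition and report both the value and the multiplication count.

Computing 3^44 by squaring (build up from 3^1; each line after the first costs one multiplication):

3^1 = 3
3^2 = (3^1)^2 = 3^2 = 9
3^4 = (3^2)^2 = 9^2 = 81
3^5 = 3 * 3^4 = 3 * 81 = 243
3^10 = (3^5)^2 = 243^2 = 59049
3^11 = 3 * 3^10 = 3 * 59049 = 177147
3^22 = (3^11)^2 = 177147^2 = 31381059609
3^44 = (3^22)^2 = 31381059609^2 = 984770902183611232881

Result: 984770902183611232881
Multiplications needed: 7 (7 lines after 3^1)

3^44 = 984770902183611232881. Using exponentiation by squaring, this requires 7 multiplications. The key idea: if the exponent is even, square the half-power; if odd, multiply by the base once.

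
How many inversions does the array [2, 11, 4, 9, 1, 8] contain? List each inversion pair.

Finding inversions in [2, 11, 4, 9, 1, 8]:

(0, 4): arr[0]=2 > arr[4]=1
(1, 2): arr[1]=11 > arr[2]=4
(1, 3): arr[1]=11 > arr[3]=9
(1, 4): arr[1]=11 > arr[4]=1
(1, 5): arr[1]=11 > arr[5]=8
(2, 4): arr[2]=4 > arr[4]=1
(3, 4): arr[3]=9 > arr[4]=1
(3, 5): arr[3]=9 > arr[5]=8

Total inversions: 8

The array has 8 inversion(s): (0,4), (1,2), (1,3), (1,4), (1,5), (2,4), (3,4), (3,5). Each pair (i,j) satisfies i < j and arr[i] > arr[j].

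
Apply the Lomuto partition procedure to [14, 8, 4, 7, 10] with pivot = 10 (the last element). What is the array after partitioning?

Lomuto partition with pivot = 10:

Initial array: [14, 8, 4, 7, 10]

arr[0]=14 > 10: no swap
arr[1]=8 <= 10: swap with position 0, array becomes [8, 14, 4, 7, 10]
arr[2]=4 <= 10: swap with position 1, array becomes [8, 4, 14, 7, 10]
arr[3]=7 <= 10: swap with position 2, array becomes [8, 4, 7, 14, 10]

Place pivot at position 3: [8, 4, 7, 10, 14]
Pivot position: 3

After partitioning with pivot 10, the array becomes [8, 4, 7, 10, 14]. The pivot is placed at index 3. All elements to the left of the pivot are <= 10, and all elements to the right are > 10.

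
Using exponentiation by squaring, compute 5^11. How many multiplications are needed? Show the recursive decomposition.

Computing 5^11 by squaring (build up from 5^1; each line after the first costs one multiplication):

5^1 = 5
5^2 = (5^1)^2 = 5^2 = 25
5^4 = (5^2)^2 = 25^2 = 625
5^5 = 5 * 5^4 = 5 * 625 = 3125
5^10 = (5^5)^2 = 3125^2 = 9765625
5^11 = 5 * 5^10 = 5 * 9765625 = 48828125

Result: 48828125
Multiplications needed: 5 (5 lines after 5^1)

5^11 = 48828125. Using exponentiation by squaring, this requires 5 multiplications. The key idea: if the exponent is even, square the half-power; if odd, multiply by the base once.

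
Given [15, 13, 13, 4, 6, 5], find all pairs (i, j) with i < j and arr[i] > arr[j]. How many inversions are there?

Finding inversions in [15, 13, 13, 4, 6, 5]:

(0, 1): arr[0]=15 > arr[1]=13
(0, 2): arr[0]=15 > arr[2]=13
(0, 3): arr[0]=15 > arr[3]=4
(0, 4): arr[0]=15 > arr[4]=6
(0, 5): arr[0]=15 > arr[5]=5
(1, 3): arr[1]=13 > arr[3]=4
(1, 4): arr[1]=13 > arr[4]=6
(1, 5): arr[1]=13 > arr[5]=5
(2, 3): arr[2]=13 > arr[3]=4
(2, 4): arr[2]=13 > arr[4]=6
(2, 5): arr[2]=13 > arr[5]=5
(4, 5): arr[4]=6 > arr[5]=5

Total inversions: 12

The array has 12 inversion(s): (0,1), (0,2), (0,3), (0,4), (0,5), (1,3), (1,4), (1,5), (2,3), (2,4), (2,5), (4,5). Each pair (i,j) satisfies i < j and arr[i] > arr[j].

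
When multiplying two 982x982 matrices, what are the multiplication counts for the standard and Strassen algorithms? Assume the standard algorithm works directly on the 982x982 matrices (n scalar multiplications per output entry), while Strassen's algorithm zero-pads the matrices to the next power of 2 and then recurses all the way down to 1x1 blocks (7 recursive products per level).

Matrix multiplication for 982x982 matrices:

Strassen's algorithm requires power-of-2 dimensions. Pad 982x982 to 1024x1024 (next power of 2).

Standard algorithm: 982^3 = 946966168 multiplications
Strassen's algorithm: 7^(log2(1024)) = 7^10 = 282475249 multiplications
Savings: 946966168 - 282475249 = 664490919 multiplications

Standard: 946966168 multiplications (982^3). Strassen: 282475249 multiplications (7^10, after padding to 1024x1024). Strassen reduces 8 recursive multiplications to 7 at each level.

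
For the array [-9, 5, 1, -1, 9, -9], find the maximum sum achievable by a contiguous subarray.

Using Kadane's algorithm on [-9, 5, 1, -1, 9, -9]:

Scanning through the array:
Position 1 (value 5): max_ending_here = 5, max_so_far = 5
Position 2 (value 1): max_ending_here = 6, max_so_far = 6
Position 3 (value -1): max_ending_here = 5, max_so_far = 6
Position 4 (value 9): max_ending_here = 14, max_so_far = 14
Position 5 (value -9): max_ending_here = 5, max_so_far = 14

Maximum subarray: [5, 1, -1, 9]
Maximum sum: 14

The maximum subarray is [5, 1, -1, 9] with sum 14. This subarray runs from index 1 to index 4.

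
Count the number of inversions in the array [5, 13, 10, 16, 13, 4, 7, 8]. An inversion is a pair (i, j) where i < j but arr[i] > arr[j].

Finding inversions in [5, 13, 10, 16, 13, 4, 7, 8]:

(0, 5): arr[0]=5 > arr[5]=4
(1, 2): arr[1]=13 > arr[2]=10
(1, 5): arr[1]=13 > arr[5]=4
(1, 6): arr[1]=13 > arr[6]=7
(1, 7): arr[1]=13 > arr[7]=8
(2, 5): arr[2]=10 > arr[5]=4
(2, 6): arr[2]=10 > arr[6]=7
(2, 7): arr[2]=10 > arr[7]=8
(3, 4): arr[3]=16 > arr[4]=13
(3, 5): arr[3]=16 > arr[5]=4
(3, 6): arr[3]=16 > arr[6]=7
(3, 7): arr[3]=16 > arr[7]=8
(4, 5): arr[4]=13 > arr[5]=4
(4, 6): arr[4]=13 > arr[6]=7
(4, 7): arr[4]=13 > arr[7]=8

Total inversions: 15

The array has 15 inversion(s): (0,5), (1,2), (1,5), (1,6), (1,7), (2,5), (2,6), (2,7), (3,4), (3,5), (3,6), (3,7), (4,5), (4,6), (4,7). Each pair (i,j) satisfies i < j and arr[i] > arr[j].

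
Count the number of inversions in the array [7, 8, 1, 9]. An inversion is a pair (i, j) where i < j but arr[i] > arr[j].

Finding inversions in [7, 8, 1, 9]:

(0, 2): arr[0]=7 > arr[2]=1
(1, 2): arr[1]=8 > arr[2]=1

Total inversions: 2

The array has 2 inversion(s): (0,2), (1,2). Each pair (i,j) satisfies i < j and arr[i] > arr[j].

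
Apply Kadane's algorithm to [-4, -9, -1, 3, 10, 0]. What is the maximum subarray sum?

Using Kadane's algorithm on [-4, -9, -1, 3, 10, 0]:

Scanning through the array:
Position 1 (value -9): max_ending_here = -9, max_so_far = -4
Position 2 (value -1): max_ending_here = -1, max_so_far = -1
Position 3 (value 3): max_ending_here = 3, max_so_far = 3
Position 4 (value 10): max_ending_here = 13, max_so_far = 13
Position 5 (value 0): max_ending_here = 13, max_so_far = 13

Maximum subarray: [3, 10]
Maximum sum: 13

The maximum subarray is [3, 10] with sum 13. This subarray runs from index 3 to index 4.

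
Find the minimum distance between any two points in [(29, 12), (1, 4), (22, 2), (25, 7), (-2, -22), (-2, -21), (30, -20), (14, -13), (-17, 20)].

Computing all pairwise distances among 9 points:

d((29, 12), (1, 4)) = 29.1204
d((29, 12), (22, 2)) = 12.2066
d((29, 12), (25, 7)) = 6.4031
d((29, 12), (-2, -22)) = 46.0109
d((29, 12), (-2, -21)) = 45.2769
d((29, 12), (30, -20)) = 32.0156
d((29, 12), (14, -13)) = 29.1548
d((29, 12), (-17, 20)) = 46.6905
d((1, 4), (22, 2)) = 21.095
d((1, 4), (25, 7)) = 24.1868
d((1, 4), (-2, -22)) = 26.1725
d((1, 4), (-2, -21)) = 25.1794
d((1, 4), (30, -20)) = 37.6431
d((1, 4), (14, -13)) = 21.4009
d((1, 4), (-17, 20)) = 24.0832
d((22, 2), (25, 7)) = 5.831
d((22, 2), (-2, -22)) = 33.9411
d((22, 2), (-2, -21)) = 33.2415
d((22, 2), (30, -20)) = 23.4094
d((22, 2), (14, -13)) = 17.0
d((22, 2), (-17, 20)) = 42.9535
d((25, 7), (-2, -22)) = 39.6232
d((25, 7), (-2, -21)) = 38.8973
d((25, 7), (30, -20)) = 27.4591
d((25, 7), (14, -13)) = 22.8254
d((25, 7), (-17, 20)) = 43.9659
d((-2, -22), (-2, -21)) = 1.0 <-- minimum
d((-2, -22), (30, -20)) = 32.0624
d((-2, -22), (14, -13)) = 18.3576
d((-2, -22), (-17, 20)) = 44.5982
d((-2, -21), (30, -20)) = 32.0156
d((-2, -21), (14, -13)) = 17.8885
d((-2, -21), (-17, 20)) = 43.6578
d((30, -20), (14, -13)) = 17.4642
d((30, -20), (-17, 20)) = 61.7171
d((14, -13), (-17, 20)) = 45.2769

Closest pair: (-2, -22) and (-2, -21) with distance 1.0

The closest pair is (-2, -22) and (-2, -21) with Euclidean distance 1.0. For 9 points, brute-force pairwise comparison is shown above. For large n, the divide-and-conquer algorithm (sort by x, recurse on halves, check the dividing strip) achieves O(n log n).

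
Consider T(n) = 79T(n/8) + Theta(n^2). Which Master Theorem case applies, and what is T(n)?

Master Theorem for T(n) = 79T(n/8) + O(n^2):

a = 79, b = 8, c = 2
log_b(a) = log_8(79) = 2.1013

Case 1: c = 2 < log_8(79) = 2.1013
T(n) = O(n^(log_8 79))

For T(n) = 79T(n/8) + O(n^2): log_8(79) = 2.1013. This is Case 1 of the Master Theorem (c < log_b(a), work dominated by leaves), giving O(n^(log_8 79)).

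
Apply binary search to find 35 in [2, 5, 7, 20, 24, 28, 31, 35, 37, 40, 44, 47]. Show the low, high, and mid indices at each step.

Binary search for 35 in [2, 5, 7, 20, 24, 28, 31, 35, 37, 40, 44, 47]:

lo=0, hi=11, mid=5, arr[mid]=28 -> 28 < 35, search right half
lo=6, hi=11, mid=8, arr[mid]=37 -> 37 > 35, search left half
lo=6, hi=7, mid=6, arr[mid]=31 -> 31 < 35, search right half
lo=7, hi=7, mid=7, arr[mid]=35 -> Found target at index 7!

Binary search finds 35 at index 7 after 4 comparisons. The search repeatedly halves the search space by comparing with the middle element.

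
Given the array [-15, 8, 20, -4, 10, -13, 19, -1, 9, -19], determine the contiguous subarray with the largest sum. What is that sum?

Using Kadane's algorithm on [-15, 8, 20, -4, 10, -13, 19, -1, 9, -19]:

Scanning through the array:
Position 1 (value 8): max_ending_here = 8, max_so_far = 8
Position 2 (value 20): max_ending_here = 28, max_so_far = 28
Position 3 (value -4): max_ending_here = 24, max_so_far = 28
Position 4 (value 10): max_ending_here = 34, max_so_far = 34
Position 5 (value -13): max_ending_here = 21, max_so_far = 34
Position 6 (value 19): max_ending_here = 40, max_so_far = 40
Position 7 (value -1): max_ending_here = 39, max_so_far = 40
Position 8 (value 9): max_ending_here = 48, max_so_far = 48
Position 9 (value -19): max_ending_here = 29, max_so_far = 48

Maximum subarray: [8, 20, -4, 10, -13, 19, -1, 9]
Maximum sum: 48

The maximum subarray is [8, 20, -4, 10, -13, 19, -1, 9] with sum 48. This subarray runs from index 1 to index 8.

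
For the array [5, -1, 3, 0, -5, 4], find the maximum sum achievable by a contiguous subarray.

Using Kadane's algorithm on [5, -1, 3, 0, -5, 4]:

Scanning through the array:
Position 1 (value -1): max_ending_here = 4, max_so_far = 5
Position 2 (value 3): max_ending_here = 7, max_so_far = 7
Position 3 (value 0): max_ending_here = 7, max_so_far = 7
Position 4 (value -5): max_ending_here = 2, max_so_far = 7
Position 5 (value 4): max_ending_here = 6, max_so_far = 7

Maximum subarray: [5, -1, 3]
Maximum sum: 7

The maximum subarray is [5, -1, 3] with sum 7. This subarray runs from index 0 to index 2.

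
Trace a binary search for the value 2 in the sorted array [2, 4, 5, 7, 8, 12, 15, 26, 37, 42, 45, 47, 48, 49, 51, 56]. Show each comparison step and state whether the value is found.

Binary search for 2 in [2, 4, 5, 7, 8, 12, 15, 26, 37, 42, 45, 47, 48, 49, 51, 56]:

lo=0, hi=15, mid=7, arr[mid]=26 -> 26 > 2, search left half
lo=0, hi=6, mid=3, arr[mid]=7 -> 7 > 2, search left half
lo=0, hi=2, mid=1, arr[mid]=4 -> 4 > 2, search left half
lo=0, hi=0, mid=0, arr[mid]=2 -> Found target at index 0!

Binary search finds 2 at index 0 after 4 comparisons. The search repeatedly halves the search space by comparing with the middle element.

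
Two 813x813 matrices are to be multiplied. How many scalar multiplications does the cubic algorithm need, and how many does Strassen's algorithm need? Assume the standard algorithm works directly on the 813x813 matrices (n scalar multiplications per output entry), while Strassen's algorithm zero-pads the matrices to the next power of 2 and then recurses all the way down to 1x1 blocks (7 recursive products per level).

Matrix multiplication for 813x813 matrices:

Strassen's algorithm requires power-of-2 dimensions. Pad 813x813 to 1024x1024 (next power of 2).

Standard algorithm: 813^3 = 537367797 multiplications
Strassen's algorithm: 7^(log2(1024)) = 7^10 = 282475249 multiplications
Savings: 537367797 - 282475249 = 254892548 multiplications

Standard: 537367797 multiplications (813^3). Strassen: 282475249 multiplications (7^10, after padding to 1024x1024). Strassen reduces 8 recursive multiplications to 7 at each level.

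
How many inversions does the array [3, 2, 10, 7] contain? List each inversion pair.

Finding inversions in [3, 2, 10, 7]:

(0, 1): arr[0]=3 > arr[1]=2
(2, 3): arr[2]=10 > arr[3]=7

Total inversions: 2

The array has 2 inversion(s): (0,1), (2,3). Each pair (i,j) satisfies i < j and arr[i] > arr[j].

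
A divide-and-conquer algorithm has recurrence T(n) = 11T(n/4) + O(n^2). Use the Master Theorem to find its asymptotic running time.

Master Theorem for T(n) = 11T(n/4) + O(n^2):

a = 11, b = 4, c = 2
log_b(a) = log_4(11) = 1.7297

Case 3: c = 2 > log_4(11) = 1.7297
T(n) = O(n^2) = O(n^2)

For T(n) = 11T(n/4) + O(n^2): log_4(11) = 1.7297. This is Case 3 of the Master Theorem (c > log_b(a), work dominated by root), giving O(n^2).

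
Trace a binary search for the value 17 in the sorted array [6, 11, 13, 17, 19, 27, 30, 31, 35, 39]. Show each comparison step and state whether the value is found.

Binary search for 17 in [6, 11, 13, 17, 19, 27, 30, 31, 35, 39]:

lo=0, hi=9, mid=4, arr[mid]=19 -> 19 > 17, search left half
lo=0, hi=3, mid=1, arr[mid]=11 -> 11 < 17, search right half
lo=2, hi=3, mid=2, arr[mid]=13 -> 13 < 17, search right half
lo=3, hi=3, mid=3, arr[mid]=17 -> Found target at index 3!

Binary search finds 17 at index 3 after 4 comparisons. The search repeatedly halves the search space by comparing with the middle element.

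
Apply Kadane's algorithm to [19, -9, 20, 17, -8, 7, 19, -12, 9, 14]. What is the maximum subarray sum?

Using Kadane's algorithm on [19, -9, 20, 17, -8, 7, 19, -12, 9, 14]:

Scanning through the array:
Position 1 (value -9): max_ending_here = 10, max_so_far = 19
Position 2 (value 20): max_ending_here = 30, max_so_far = 30
Position 3 (value 17): max_ending_here = 47, max_so_far = 47
Position 4 (value -8): max_ending_here = 39, max_so_far = 47
Position 5 (value 7): max_ending_here = 46, max_so_far = 47
Position 6 (value 19): max_ending_here = 65, max_so_far = 65
Position 7 (value -12): max_ending_here = 53, max_so_far = 65
Position 8 (value 9): max_ending_here = 62, max_so_far = 65
Position 9 (value 14): max_ending_here = 76, max_so_far = 76

Maximum subarray: [19, -9, 20, 17, -8, 7, 19, -12, 9, 14]
Maximum sum: 76

The maximum subarray is [19, -9, 20, 17, -8, 7, 19, -12, 9, 14] with sum 76. This subarray runs from index 0 to index 9.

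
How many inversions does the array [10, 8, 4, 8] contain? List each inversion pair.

Finding inversions in [10, 8, 4, 8]:

(0, 1): arr[0]=10 > arr[1]=8
(0, 2): arr[0]=10 > arr[2]=4
(0, 3): arr[0]=10 > arr[3]=8
(1, 2): arr[1]=8 > arr[2]=4

Total inversions: 4

The array has 4 inversion(s): (0,1), (0,2), (0,3), (1,2). Each pair (i,j) satisfies i < j and arr[i] > arr[j].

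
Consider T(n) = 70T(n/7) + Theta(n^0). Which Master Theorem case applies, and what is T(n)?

Master Theorem for T(n) = 70T(n/7) + O(n^0):

a = 70, b = 7, c = 0
log_b(a) = log_7(70) = 2.1833

Case 1: c = 0 < log_7(70) = 2.1833
T(n) = O(n^(log_7 70))

For T(n) = 70T(n/7) + O(n^0): log_7(70) = 2.1833. This is Case 1 of the Master Theorem (c < log_b(a), work dominated by leaves), giving O(n^(log_7 70)).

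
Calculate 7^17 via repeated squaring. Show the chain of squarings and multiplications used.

Computing 7^17 by squaring (build up from 7^1; each line after the first costs one multiplication):

7^1 = 7
7^2 = (7^1)^2 = 7^2 = 49
7^4 = (7^2)^2 = 49^2 = 2401
7^8 = (7^4)^2 = 2401^2 = 5764801
7^16 = (7^8)^2 = 5764801^2 = 33232930569601
7^17 = 7 * 7^16 = 7 * 33232930569601 = 232630513987207

Result: 232630513987207
Multiplications needed: 5 (5 lines after 7^1)

7^17 = 232630513987207. Using exponentiation by squaring, this requires 5 multiplications. The key idea: if the exponent is even, square the half-power; if odd, multiply by the base once.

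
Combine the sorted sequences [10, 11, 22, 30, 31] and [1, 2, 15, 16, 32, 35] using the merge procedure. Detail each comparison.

Merging process:

Compare 10 vs 1: take 1 from right. Merged: [1]
Compare 10 vs 2: take 2 from right. Merged: [1, 2]
Compare 10 vs 15: take 10 from left. Merged: [1, 2, 10]
Compare 11 vs 15: take 11 from left. Merged: [1, 2, 10, 11]
Compare 22 vs 15: take 15 from right. Merged: [1, 2, 10, 11, 15]
Compare 22 vs 16: take 16 from right. Merged: [1, 2, 10, 11, 15, 16]
Compare 22 vs 32: take 22 from left. Merged: [1, 2, 10, 11, 15, 16, 22]
Compare 30 vs 32: take 30 from left. Merged: [1, 2, 10, 11, 15, 16, 22, 30]
Compare 31 vs 32: take 31 from left. Merged: [1, 2, 10, 11, 15, 16, 22, 30, 31]
Append remaining from right: [32, 35]. Merged: [1, 2, 10, 11, 15, 16, 22, 30, 31, 32, 35]

Final merged array: [1, 2, 10, 11, 15, 16, 22, 30, 31, 32, 35]
Total comparisons: 9

The merged array is [1, 2, 10, 11, 15, 16, 22, 30, 31, 32, 35], requiring 9 comparisons. The merge step runs in O(n) time where n is the total number of elements.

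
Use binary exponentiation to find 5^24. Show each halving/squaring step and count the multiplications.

Computing 5^24 by squaring (build up from 5^1; each line after the first costs one multiplication):

5^1 = 5
5^2 = (5^1)^2 = 5^2 = 25
5^3 = 5 * 5^2 = 5 * 25 = 125
5^6 = (5^3)^2 = 125^2 = 15625
5^12 = (5^6)^2 = 15625^2 = 244140625
5^24 = (5^12)^2 = 244140625^2 = 59604644775390625

Result: 59604644775390625
Multiplications needed: 5 (5 lines after 5^1)

5^24 = 59604644775390625. Using exponentiation by squaring, this requires 5 multiplications. The key idea: if the exponent is even, square the half-power; if odd, multiply by the base once.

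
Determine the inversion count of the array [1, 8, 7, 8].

Finding inversions in [1, 8, 7, 8]:

(1, 2): arr[1]=8 > arr[2]=7

Total inversions: 1

The array has 1 inversion(s): (1,2). Each pair (i,j) satisfies i < j and arr[i] > arr[j].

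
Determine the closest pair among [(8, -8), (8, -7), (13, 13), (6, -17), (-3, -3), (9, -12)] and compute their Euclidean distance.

Computing all pairwise distances among 6 points:

d((8, -8), (8, -7)) = 1.0 <-- minimum
d((8, -8), (13, 13)) = 21.587
d((8, -8), (6, -17)) = 9.2195
d((8, -8), (-3, -3)) = 12.083
d((8, -8), (9, -12)) = 4.1231
d((8, -7), (13, 13)) = 20.6155
d((8, -7), (6, -17)) = 10.198
d((8, -7), (-3, -3)) = 11.7047
d((8, -7), (9, -12)) = 5.099
d((13, 13), (6, -17)) = 30.8058
d((13, 13), (-3, -3)) = 22.6274
d((13, 13), (9, -12)) = 25.318
d((6, -17), (-3, -3)) = 16.6433
d((6, -17), (9, -12)) = 5.831
d((-3, -3), (9, -12)) = 15.0

Closest pair: (8, -8) and (8, -7) with distance 1.0

The closest pair is (8, -8) and (8, -7) with Euclidean distance 1.0. For 6 points, brute-force pairwise comparison is shown above. For large n, the divide-and-conquer algorithm (sort by x, recurse on halves, check the dividing strip) achieves O(n log n).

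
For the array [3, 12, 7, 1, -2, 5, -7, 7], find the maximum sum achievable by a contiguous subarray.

Using Kadane's algorithm on [3, 12, 7, 1, -2, 5, -7, 7]:

Scanning through the array:
Position 1 (value 12): max_ending_here = 15, max_so_far = 15
Position 2 (value 7): max_ending_here = 22, max_so_far = 22
Position 3 (value 1): max_ending_here = 23, max_so_far = 23
Position 4 (value -2): max_ending_here = 21, max_so_far = 23
Position 5 (value 5): max_ending_here = 26, max_so_far = 26
Position 6 (value -7): max_ending_here = 19, max_so_far = 26
Position 7 (value 7): max_ending_here = 26, max_so_far = 26

Maximum subarray: [3, 12, 7, 1, -2, 5]
Maximum sum: 26

The maximum subarray is [3, 12, 7, 1, -2, 5] with sum 26. This subarray runs from index 0 to index 5.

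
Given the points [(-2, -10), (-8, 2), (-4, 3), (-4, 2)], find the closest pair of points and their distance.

Computing all pairwise distances among 4 points:

d((-2, -10), (-8, 2)) = 13.4164
d((-2, -10), (-4, 3)) = 13.1529
d((-2, -10), (-4, 2)) = 12.1655
d((-8, 2), (-4, 3)) = 4.1231
d((-8, 2), (-4, 2)) = 4.0
d((-4, 3), (-4, 2)) = 1.0 <-- minimum

Closest pair: (-4, 3) and (-4, 2) with distance 1.0

The closest pair is (-4, 3) and (-4, 2) with Euclidean distance 1.0. For 4 points, brute-force pairwise comparison is shown above. For large n, the divide-and-conquer algorithm (sort by x, recurse on halves, check the dividing strip) achieves O(n log n).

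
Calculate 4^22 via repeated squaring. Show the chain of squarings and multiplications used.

Computing 4^22 by squaring (build up from 4^1; each line after the first costs one multiplication):

4^1 = 4
4^2 = (4^1)^2 = 4^2 = 16
4^4 = (4^2)^2 = 16^2 = 256
4^5 = 4 * 4^4 = 4 * 256 = 1024
4^10 = (4^5)^2 = 1024^2 = 1048576
4^11 = 4 * 4^10 = 4 * 1048576 = 4194304
4^22 = (4^11)^2 = 4194304^2 = 17592186044416

Result: 17592186044416
Multiplications needed: 6 (6 lines after 4^1)

4^22 = 17592186044416. Using exponentiation by squaring, this requires 6 multiplications. The key idea: if the exponent is even, square the half-power; if odd, multiply by the base once.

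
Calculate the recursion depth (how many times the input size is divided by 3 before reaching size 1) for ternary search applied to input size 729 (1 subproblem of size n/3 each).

For divide and conquer with division factor 3:

Problem sizes at each level:
Level 0: 729
Level 1: 243
Level 2: 81
Level 3: 27
Level 4: 9
Level 5: 3
Level 6: 1

The root is level 0 and the size-1 base case is level 6 (the tree spans levels 0 through 6, i.e. 7 levels counting the root), so the depth is the number of divisions: log_3(729) = 6

The recursion tree depth is log_3(729) = 6. At each level, the problem size is divided by 3, so it takes 6 divisions to reduce to a base case of size 1. The algorithm makes 1 recursive call at each level.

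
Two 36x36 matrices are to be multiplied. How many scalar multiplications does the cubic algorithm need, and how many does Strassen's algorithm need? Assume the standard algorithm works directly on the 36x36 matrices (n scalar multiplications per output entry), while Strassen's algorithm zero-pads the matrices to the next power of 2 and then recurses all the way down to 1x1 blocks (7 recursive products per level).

Matrix multiplication for 36x36 matrices:

Strassen's algorithm requires power-of-2 dimensions. Pad 36x36 to 64x64 (next power of 2).

Standard algorithm: 36^3 = 46656 multiplications
Strassen's algorithm: 7^(log2(64)) = 7^6 = 117649 multiplications
Difference: 46656 - 117649 = -70993 (Strassen uses MORE here due to padding overhead — for small or just-over-power-of-2 n, padding can outweigh the per-level savings)

Standard: 46656 multiplications (36^3). Strassen: 117649 multiplications (7^6, after padding to 64x64). Strassen reduces 8 recursive multiplications to 7 at each level.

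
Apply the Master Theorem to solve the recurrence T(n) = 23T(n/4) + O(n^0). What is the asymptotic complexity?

Master Theorem for T(n) = 23T(n/4) + O(n^0):

a = 23, b = 4, c = 0
log_b(a) = log_4(23) = 2.2618

Case 1: c = 0 < log_4(23) = 2.2618
T(n) = O(n^(log_4 23))

For T(n) = 23T(n/4) + O(n^0): log_4(23) = 2.2618. This is Case 1 of the Master Theorem (c < log_b(a), work dominated by leaves), giving O(n^(log_4 23)).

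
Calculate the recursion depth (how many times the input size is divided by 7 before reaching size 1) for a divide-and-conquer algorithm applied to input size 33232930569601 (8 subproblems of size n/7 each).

For divide and conquer with division factor 7:

Problem sizes at each level:
Level 0: 33232930569601
Level 1: 4747561509943
Level 2: 678223072849
Level 3: 96889010407
Level 4: 13841287201
Level 5: 1977326743
Level 6: 282475249
Level 7: 40353607
Level 8: 5764801
Level 9: 823543
Level 10: 117649
Level 11: 16807
Level 12: 2401
Level 13: 343
Level 14: 49
Level 15: 7
Level 16: 1

The root is level 0 and the size-1 base case is level 16 (the tree spans levels 0 through 16, i.e. 17 levels counting the root), so the depth is the number of divisions: log_7(33232930569601) = 16

The recursion tree depth is log_7(33232930569601) = 16. At each level, the problem size is divided by 7, so it takes 16 divisions to reduce to a base case of size 1. The algorithm makes 8 recursive calls at each level.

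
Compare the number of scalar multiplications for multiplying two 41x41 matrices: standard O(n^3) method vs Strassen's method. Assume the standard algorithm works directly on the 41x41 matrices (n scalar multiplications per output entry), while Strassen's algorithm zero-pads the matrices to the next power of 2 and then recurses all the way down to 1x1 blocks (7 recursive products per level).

Matrix multiplication for 41x41 matrices:

Strassen's algorithm requires power-of-2 dimensions. Pad 41x41 to 64x64 (next power of 2).

Standard algorithm: 41^3 = 68921 multiplications
Strassen's algorithm: 7^(log2(64)) = 7^6 = 117649 multiplications
Difference: 68921 - 117649 = -48728 (Strassen uses MORE here due to padding overhead — for small or just-over-power-of-2 n, padding can outweigh the per-level savings)

Standard: 68921 multiplications (41^3). Strassen: 117649 multiplications (7^6, after padding to 64x64). Strassen reduces 8 recursive multiplications to 7 at each level.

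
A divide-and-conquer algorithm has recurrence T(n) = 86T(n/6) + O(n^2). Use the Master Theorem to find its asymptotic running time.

Master Theorem for T(n) = 86T(n/6) + O(n^2):

a = 86, b = 6, c = 2
log_b(a) = log_6(86) = 2.4860

Case 1: c = 2 < log_6(86) = 2.4860
T(n) = O(n^(log_6 86))

For T(n) = 86T(n/6) + O(n^2): log_6(86) = 2.4860. This is Case 1 of the Master Theorem (c < log_b(a), work dominated by leaves), giving O(n^(log_6 86)).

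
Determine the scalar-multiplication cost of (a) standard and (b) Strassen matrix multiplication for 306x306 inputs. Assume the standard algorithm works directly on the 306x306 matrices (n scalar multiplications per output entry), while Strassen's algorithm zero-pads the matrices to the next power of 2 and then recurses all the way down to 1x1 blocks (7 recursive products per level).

Matrix multiplication for 306x306 matrices:

Strassen's algorithm requires power-of-2 dimensions. Pad 306x306 to 512x512 (next power of 2).

Standard algorithm: 306^3 = 28652616 multiplications
Strassen's algorithm: 7^(log2(512)) = 7^9 = 40353607 multiplications
Difference: 28652616 - 40353607 = -11700991 (Strassen uses MORE here due to padding overhead — for small or just-over-power-of-2 n, padding can outweigh the per-level savings)

Standard: 28652616 multiplications (306^3). Strassen: 40353607 multiplications (7^9, after padding to 512x512). Strassen reduces 8 recursive multiplications to 7 at each level.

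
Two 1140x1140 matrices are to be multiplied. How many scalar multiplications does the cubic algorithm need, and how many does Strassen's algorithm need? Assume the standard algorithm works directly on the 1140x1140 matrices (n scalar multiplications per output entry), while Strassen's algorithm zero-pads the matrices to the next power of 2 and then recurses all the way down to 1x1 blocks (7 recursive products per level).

Matrix multiplication for 1140x1140 matrices:

Strassen's algorithm requires power-of-2 dimensions. Pad 1140x1140 to 2048x2048 (next power of 2).

Standard algorithm: 1140^3 = 1481544000 multiplications
Strassen's algorithm: 7^(log2(2048)) = 7^11 = 1977326743 multiplications
Difference: 1481544000 - 1977326743 = -495782743 (Strassen uses MORE here due to padding overhead — for small or just-over-power-of-2 n, padding can outweigh the per-level savings)

Standard: 1481544000 multiplications (1140^3). Strassen: 1977326743 multiplications (7^11, after padding to 2048x2048). Strassen reduces 8 recursive multiplications to 7 at each level.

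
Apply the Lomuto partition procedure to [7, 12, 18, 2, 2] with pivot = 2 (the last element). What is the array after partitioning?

Lomuto partition with pivot = 2:

Initial array: [7, 12, 18, 2, 2]

arr[0]=7 > 2: no swap
arr[1]=12 > 2: no swap
arr[2]=18 > 2: no swap
arr[3]=2 <= 2: swap with position 0, array becomes [2, 12, 18, 7, 2]

Place pivot at position 1: [2, 2, 18, 7, 12]
Pivot position: 1

After partitioning with pivot 2, the array becomes [2, 2, 18, 7, 12]. The pivot is placed at index 1. All elements to the left of the pivot are <= 2, and all elements to the right are > 2.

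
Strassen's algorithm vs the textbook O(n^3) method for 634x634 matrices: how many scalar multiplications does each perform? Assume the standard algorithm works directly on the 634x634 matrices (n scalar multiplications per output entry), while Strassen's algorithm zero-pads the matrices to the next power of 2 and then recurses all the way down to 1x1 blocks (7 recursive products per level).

Matrix multiplication for 634x634 matrices:

Strassen's algorithm requires power-of-2 dimensions. Pad 634x634 to 1024x1024 (next power of 2).

Standard algorithm: 634^3 = 254840104 multiplications
Strassen's algorithm: 7^(log2(1024)) = 7^10 = 282475249 multiplications
Difference: 254840104 - 282475249 = -27635145 (Strassen uses MORE here due to padding overhead — for small or just-over-power-of-2 n, padding can outweigh the per-level savings)

Standard: 254840104 multiplications (634^3). Strassen: 282475249 multiplications (7^10, after padding to 1024x1024). Strassen reduces 8 recursive multiplications to 7 at each level.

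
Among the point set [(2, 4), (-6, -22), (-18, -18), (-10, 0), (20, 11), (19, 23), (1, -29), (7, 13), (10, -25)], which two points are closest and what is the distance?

Computing all pairwise distances among 9 points:

d((2, 4), (-6, -22)) = 27.2029
d((2, 4), (-18, -18)) = 29.7321
d((2, 4), (-10, 0)) = 12.6491
d((2, 4), (20, 11)) = 19.3132
d((2, 4), (19, 23)) = 25.4951
d((2, 4), (1, -29)) = 33.0151
d((2, 4), (7, 13)) = 10.2956
d((2, 4), (10, -25)) = 30.0832
d((-6, -22), (-18, -18)) = 12.6491
d((-6, -22), (-10, 0)) = 22.3607
d((-6, -22), (20, 11)) = 42.0119
d((-6, -22), (19, 23)) = 51.4782
d((-6, -22), (1, -29)) = 9.8995
d((-6, -22), (7, 13)) = 37.3363
d((-6, -22), (10, -25)) = 16.2788
d((-18, -18), (-10, 0)) = 19.6977
d((-18, -18), (20, 11)) = 47.8017
d((-18, -18), (19, 23)) = 55.2268
d((-18, -18), (1, -29)) = 21.9545
d((-18, -18), (7, 13)) = 39.8246
d((-18, -18), (10, -25)) = 28.8617
d((-10, 0), (20, 11)) = 31.9531
d((-10, 0), (19, 23)) = 37.0135
d((-10, 0), (1, -29)) = 31.0161
d((-10, 0), (7, 13)) = 21.4009
d((-10, 0), (10, -25)) = 32.0156
d((20, 11), (19, 23)) = 12.0416
d((20, 11), (1, -29)) = 44.2832
d((20, 11), (7, 13)) = 13.1529
d((20, 11), (10, -25)) = 37.3631
d((19, 23), (1, -29)) = 55.0273
d((19, 23), (7, 13)) = 15.6205
d((19, 23), (10, -25)) = 48.8365
d((1, -29), (7, 13)) = 42.4264
d((1, -29), (10, -25)) = 9.8489 <-- minimum
d((7, 13), (10, -25)) = 38.1182

Closest pair: (1, -29) and (10, -25) with distance 9.8489

The closest pair is (1, -29) and (10, -25) with Euclidean distance 9.8489. For 9 points, brute-force pairwise comparison is shown above. For large n, the divide-and-conquer algorithm (sort by x, recurse on halves, check the dividing strip) achieves O(n log n).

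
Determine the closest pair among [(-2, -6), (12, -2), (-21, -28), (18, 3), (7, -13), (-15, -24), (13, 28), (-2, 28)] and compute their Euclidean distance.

Computing all pairwise distances among 8 points:

d((-2, -6), (12, -2)) = 14.5602
d((-2, -6), (-21, -28)) = 29.0689
d((-2, -6), (18, 3)) = 21.9317
d((-2, -6), (7, -13)) = 11.4018
d((-2, -6), (-15, -24)) = 22.2036
d((-2, -6), (13, 28)) = 37.1618
d((-2, -6), (-2, 28)) = 34.0
d((12, -2), (-21, -28)) = 42.0119
d((12, -2), (18, 3)) = 7.8102
d((12, -2), (7, -13)) = 12.083
d((12, -2), (-15, -24)) = 34.8281
d((12, -2), (13, 28)) = 30.0167
d((12, -2), (-2, 28)) = 33.1059
d((-21, -28), (18, 3)) = 49.8197
d((-21, -28), (7, -13)) = 31.7648
d((-21, -28), (-15, -24)) = 7.2111 <-- minimum
d((-21, -28), (13, 28)) = 65.5134
d((-21, -28), (-2, 28)) = 59.1354
d((18, 3), (7, -13)) = 19.4165
d((18, 3), (-15, -24)) = 42.638
d((18, 3), (13, 28)) = 25.4951
d((18, 3), (-2, 28)) = 32.0156
d((7, -13), (-15, -24)) = 24.5967
d((7, -13), (13, 28)) = 41.4367
d((7, -13), (-2, 28)) = 41.9762
d((-15, -24), (13, 28)) = 59.0593
d((-15, -24), (-2, 28)) = 53.6004
d((13, 28), (-2, 28)) = 15.0

Closest pair: (-21, -28) and (-15, -24) with distance 7.2111

The closest pair is (-21, -28) and (-15, -24) with Euclidean distance 7.2111. For 8 points, brute-force pairwise comparison is shown above. For large n, the divide-and-conquer algorithm (sort by x, recurse on halves, check the dividing strip) achieves O(n log n).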